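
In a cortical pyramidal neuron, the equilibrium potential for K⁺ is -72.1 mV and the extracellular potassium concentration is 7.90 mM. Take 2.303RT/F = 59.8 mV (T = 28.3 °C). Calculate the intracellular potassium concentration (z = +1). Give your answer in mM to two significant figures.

Nernst: E = (59.8/1) · log₁₀([out]/[in]), so log₁₀([out]/[in]) = -72.1 × 1 / 59.8 = -1.2057.
[out]/[in] = 10^(-1.2057) = 0.06228.
[in] = 7.90 / 0.06228 = 126.9 mM.

130 mM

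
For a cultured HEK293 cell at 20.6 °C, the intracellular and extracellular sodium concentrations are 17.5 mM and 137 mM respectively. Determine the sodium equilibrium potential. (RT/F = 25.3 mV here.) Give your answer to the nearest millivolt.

E = (25.3/z) · ln([Na⁺]_out/[Na⁺]_in) with z = +1.
= (25.3/1) · ln(137/17.5) = 25.30 · ln(7.829)
= 25.30 · (2.0578) = 52.06 mV

52 mV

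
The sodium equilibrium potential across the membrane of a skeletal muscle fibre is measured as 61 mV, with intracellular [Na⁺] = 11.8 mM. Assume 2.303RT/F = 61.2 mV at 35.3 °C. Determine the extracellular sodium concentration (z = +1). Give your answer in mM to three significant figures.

117 mM

Nernst: E = (61.2/1) · log₁₀([out]/[in]), so log₁₀([out]/[in]) = 61.0 × 1 / 61.2 = 0.9967.
[out]/[in] = 10^(0.9967) = 9.925.
[out] = 9.925 × 11.8 = 117.1 mM.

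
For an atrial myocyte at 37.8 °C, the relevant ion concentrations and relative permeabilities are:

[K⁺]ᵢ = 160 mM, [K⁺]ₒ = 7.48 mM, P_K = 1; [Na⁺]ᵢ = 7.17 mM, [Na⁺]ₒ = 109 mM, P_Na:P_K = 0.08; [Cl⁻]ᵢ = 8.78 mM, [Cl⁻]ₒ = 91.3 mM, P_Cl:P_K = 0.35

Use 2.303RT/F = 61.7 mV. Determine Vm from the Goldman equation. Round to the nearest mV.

Vm = 61.7 · log₁₀[(Σ P·[cation]ₒ + Σ P·[anion]ᵢ) / (Σ P·[cation]ᵢ + Σ P·[anion]ₒ)]
Numerator = 1×7.48 + 0.08×109 + 0.35×8.78 = 19.27
Denominator = 1×160 + 0.08×7.17 + 0.35×91.3 = 192.5
Vm = 61.7 · log₁₀(0.1001) = 61.7 × (-0.9995) = -61.67 mV

-62 mV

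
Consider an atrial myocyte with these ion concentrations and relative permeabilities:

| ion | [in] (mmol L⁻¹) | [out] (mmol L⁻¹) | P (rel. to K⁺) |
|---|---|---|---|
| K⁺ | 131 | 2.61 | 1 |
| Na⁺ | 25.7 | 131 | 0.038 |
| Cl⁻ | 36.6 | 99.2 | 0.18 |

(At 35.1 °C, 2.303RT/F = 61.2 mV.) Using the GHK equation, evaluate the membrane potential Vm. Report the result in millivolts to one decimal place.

-62.7 mV

Vm = 61.2 · log₁₀[(Σ P·[cation]ₒ + Σ P·[anion]ᵢ) / (Σ P·[cation]ᵢ + Σ P·[anion]ₒ)]
Numerator = 1×2.61 + 0.038×131 + 0.18×36.6 = 14.18
Denominator = 1×131 + 0.038×25.7 + 0.18×99.2 = 149.8
Vm = 61.2 · log₁₀(0.094612) = 61.2 × (-1.0241) = -62.67 mV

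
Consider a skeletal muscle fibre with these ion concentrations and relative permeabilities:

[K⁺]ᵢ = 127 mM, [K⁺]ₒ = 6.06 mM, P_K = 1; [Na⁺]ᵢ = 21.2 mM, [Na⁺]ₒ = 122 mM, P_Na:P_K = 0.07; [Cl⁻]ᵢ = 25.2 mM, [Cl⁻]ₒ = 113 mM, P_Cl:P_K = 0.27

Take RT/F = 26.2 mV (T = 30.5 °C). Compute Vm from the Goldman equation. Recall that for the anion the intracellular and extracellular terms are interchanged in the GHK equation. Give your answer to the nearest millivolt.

-53 mV

Vm = 26.2 · ln[(Σ P·[cation]ₒ + Σ P·[anion]ᵢ) / (Σ P·[cation]ᵢ + Σ P·[anion]ₒ)]
Numerator = 1×6.06 + 0.07×122 + 0.27×25.2 = 21.4
Denominator = 1×127 + 0.07×21.2 + 0.27×113 = 159
Vm = 26.2 · ln(0.13462) = 26.2 × (-2.0053) = -52.54 mV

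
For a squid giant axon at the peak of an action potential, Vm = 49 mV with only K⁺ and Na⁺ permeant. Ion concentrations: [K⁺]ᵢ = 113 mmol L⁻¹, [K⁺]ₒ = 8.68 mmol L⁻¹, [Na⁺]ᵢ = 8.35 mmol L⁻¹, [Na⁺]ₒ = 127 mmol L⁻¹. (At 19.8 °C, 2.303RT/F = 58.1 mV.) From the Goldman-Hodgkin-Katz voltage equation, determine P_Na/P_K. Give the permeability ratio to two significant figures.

Let α = P_Na/P_K. GHK: Vm = 58.1·log₁₀[(Kₒ + α·Naₒ)/(Kᵢ + α·Naᵢ)].
10^(Vm/58.1) = 10^(49.0/58.1) = 6.9723
So 6.9723·(Kᵢ + α·Naᵢ) = Kₒ + α·Naₒ → α = (6.9723·113.0 − 8.68) / (127.0 − 6.9723·8.35)
α = (787.9 − 8.68) / (127.0 − 58.22) = 779.2/68.78 = 11.33

11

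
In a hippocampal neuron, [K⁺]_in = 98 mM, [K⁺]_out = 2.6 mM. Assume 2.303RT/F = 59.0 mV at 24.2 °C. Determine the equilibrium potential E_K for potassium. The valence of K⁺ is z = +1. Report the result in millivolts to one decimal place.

-93.0 mV

E = (59.0/z) · log₁₀([K⁺]_out/[K⁺]_in) with z = +1.
= (59.0/1) · log₁₀(2.6/98) = 59.00 · log₁₀(0.02653)
= 59.00 · (-1.5763) = -93.00 mV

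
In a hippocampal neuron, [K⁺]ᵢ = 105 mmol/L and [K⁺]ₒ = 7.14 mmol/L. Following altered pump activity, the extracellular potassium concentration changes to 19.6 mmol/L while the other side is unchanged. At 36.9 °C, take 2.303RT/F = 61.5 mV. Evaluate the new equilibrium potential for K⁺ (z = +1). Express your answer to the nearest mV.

After the shift: [K⁺]_out = 19.6, [K⁺]_in = 105 mmol/L.
E_new = (61.5/1)·log₁₀(19.6/105) = 61.50 · (-0.7289) = -44.83 mV

-45 mV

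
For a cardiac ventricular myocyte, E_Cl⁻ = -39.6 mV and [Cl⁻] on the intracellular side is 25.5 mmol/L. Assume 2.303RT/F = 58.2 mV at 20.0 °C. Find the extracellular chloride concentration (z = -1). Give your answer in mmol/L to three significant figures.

Nernst: E = (58.2/-1) · log₁₀([out]/[in]), so log₁₀([out]/[in]) = -39.6 × -1 / 58.2 = 0.6804.
[out]/[in] = 10^(0.6804) = 4.791.
[out] = 4.791 × 25.5 = 122.2 mmol/L.

122 mmol/L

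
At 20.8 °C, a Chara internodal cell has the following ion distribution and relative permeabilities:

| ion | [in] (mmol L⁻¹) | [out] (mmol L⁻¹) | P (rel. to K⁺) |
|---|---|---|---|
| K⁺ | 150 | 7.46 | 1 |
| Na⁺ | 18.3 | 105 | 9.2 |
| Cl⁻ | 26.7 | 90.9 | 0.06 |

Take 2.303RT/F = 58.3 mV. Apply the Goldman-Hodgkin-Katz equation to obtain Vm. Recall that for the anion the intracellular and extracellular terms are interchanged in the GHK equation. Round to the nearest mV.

Vm = 58.3 · log₁₀[(Σ P·[cation]ₒ + Σ P·[anion]ᵢ) / (Σ P·[cation]ᵢ + Σ P·[anion]ₒ)]
Numerator = 1×7.46 + 9.2×105 + 0.06×26.7 = 975.1
Denominator = 1×150 + 9.2×18.3 + 0.06×90.9 = 323.8
Vm = 58.3 · log₁₀(3.0112) = 58.3 × (0.4787) = 27.91 mV

28 mV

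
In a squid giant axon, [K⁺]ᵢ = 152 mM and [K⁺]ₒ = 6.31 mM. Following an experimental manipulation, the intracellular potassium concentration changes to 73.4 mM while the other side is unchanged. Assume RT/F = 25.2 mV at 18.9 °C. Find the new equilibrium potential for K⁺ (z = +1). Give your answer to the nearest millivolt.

-62 mV

After the shift: [K⁺]_out = 6.31, [K⁺]_in = 73.4 mM.
E_new = (25.2/1)·ln(6.31/73.4) = 25.20 · (-2.4538) = -61.84 mV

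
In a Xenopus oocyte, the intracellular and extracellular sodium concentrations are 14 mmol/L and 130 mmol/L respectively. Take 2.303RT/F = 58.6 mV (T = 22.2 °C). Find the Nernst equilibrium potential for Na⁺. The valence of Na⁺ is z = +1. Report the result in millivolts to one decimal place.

E = (58.6/z) · log₁₀([Na⁺]_out/[Na⁺]_in) with z = +1.
= (58.6/1) · log₁₀(130/14) = 58.60 · log₁₀(9.286)
= 58.60 · (0.9678) = 56.71 mV

56.7 mV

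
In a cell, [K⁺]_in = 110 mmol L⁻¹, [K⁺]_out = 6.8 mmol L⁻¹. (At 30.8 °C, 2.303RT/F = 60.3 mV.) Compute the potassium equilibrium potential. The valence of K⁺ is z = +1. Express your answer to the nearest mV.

E = (60.3/z) · log₁₀([K⁺]_out/[K⁺]_in) with z = +1.
= (60.3/1) · log₁₀(6.8/110) = 60.30 · log₁₀(0.06182)
= 60.30 · (-1.2089) = -72.90 mV

-73 mV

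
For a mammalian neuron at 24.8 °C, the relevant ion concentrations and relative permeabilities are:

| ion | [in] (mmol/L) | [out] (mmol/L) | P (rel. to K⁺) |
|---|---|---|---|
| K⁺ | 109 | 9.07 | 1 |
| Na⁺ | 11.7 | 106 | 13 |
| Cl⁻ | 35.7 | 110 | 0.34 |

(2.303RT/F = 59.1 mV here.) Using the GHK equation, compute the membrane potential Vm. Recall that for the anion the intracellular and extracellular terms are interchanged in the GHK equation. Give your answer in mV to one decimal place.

39.7 mV

Vm = 59.1 · log₁₀[(Σ P·[cation]ₒ + Σ P·[anion]ᵢ) / (Σ P·[cation]ᵢ + Σ P·[anion]ₒ)]
Numerator = 1×9.07 + 13×106 + 0.34×35.7 = 1399
Denominator = 1×109 + 13×11.7 + 0.34×110 = 298.5
Vm = 59.1 · log₁₀(4.6875) = 59.1 × (0.6709) = 39.65 mV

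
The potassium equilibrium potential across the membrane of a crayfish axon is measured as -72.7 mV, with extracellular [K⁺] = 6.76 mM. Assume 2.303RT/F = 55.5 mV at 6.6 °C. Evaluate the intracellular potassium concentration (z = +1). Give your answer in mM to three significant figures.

138 mM

Nernst: E = (55.5/1) · log₁₀([out]/[in]), so log₁₀([out]/[in]) = -72.7 × 1 / 55.5 = -1.3099.
[out]/[in] = 10^(-1.3099) = 0.04899.
[in] = 6.76 / 0.04899 = 138 mM.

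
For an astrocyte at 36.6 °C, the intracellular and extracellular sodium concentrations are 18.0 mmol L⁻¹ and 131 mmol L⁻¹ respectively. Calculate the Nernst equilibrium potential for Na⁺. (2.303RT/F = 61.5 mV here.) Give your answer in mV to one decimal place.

E = (61.5/z) · log₁₀([Na⁺]_out/[Na⁺]_in) with z = +1.
= (61.5/1) · log₁₀(131/18.0) = 61.50 · log₁₀(7.278)
= 61.50 · (0.8620) = 53.01 mV

53.0 mV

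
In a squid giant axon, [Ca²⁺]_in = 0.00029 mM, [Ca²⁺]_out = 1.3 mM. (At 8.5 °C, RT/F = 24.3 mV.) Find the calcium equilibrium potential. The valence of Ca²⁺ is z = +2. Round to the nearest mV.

E = (24.3/z) · ln([Ca²⁺]_out/[Ca²⁺]_in) with z = +2.
= (24.3/2) · ln(1.3/0.00029) = 12.15 · ln(4483)
= 12.15 · (8.4080) = 102.16 mV

102 mV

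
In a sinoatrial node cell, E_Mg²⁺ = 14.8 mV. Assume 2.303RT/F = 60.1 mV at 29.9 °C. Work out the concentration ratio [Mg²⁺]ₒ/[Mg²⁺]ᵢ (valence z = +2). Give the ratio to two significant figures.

3.1

log₁₀([out]/[in]) = E·z/(60.1) = 14.8 × 2 / 60.1 = 0.4925
[out]/[in] = 10^(0.4925) = 3.108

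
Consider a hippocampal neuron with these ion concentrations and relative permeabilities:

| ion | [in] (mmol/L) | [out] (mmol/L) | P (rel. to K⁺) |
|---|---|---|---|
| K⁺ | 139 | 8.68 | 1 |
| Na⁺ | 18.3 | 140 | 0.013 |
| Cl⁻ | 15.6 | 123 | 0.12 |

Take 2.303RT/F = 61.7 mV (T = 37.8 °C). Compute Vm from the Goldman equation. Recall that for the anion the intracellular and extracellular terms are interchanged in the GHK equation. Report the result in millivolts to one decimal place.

-67.6 mV

Vm = 61.7 · log₁₀[(Σ P·[cation]ₒ + Σ P·[anion]ᵢ) / (Σ P·[cation]ᵢ + Σ P·[anion]ₒ)]
Numerator = 1×8.68 + 0.013×140 + 0.12×15.6 = 12.37
Denominator = 1×139 + 0.013×18.3 + 0.12×123 = 154
Vm = 61.7 · log₁₀(0.080339) = 61.7 × (-1.0951) = -67.57 mV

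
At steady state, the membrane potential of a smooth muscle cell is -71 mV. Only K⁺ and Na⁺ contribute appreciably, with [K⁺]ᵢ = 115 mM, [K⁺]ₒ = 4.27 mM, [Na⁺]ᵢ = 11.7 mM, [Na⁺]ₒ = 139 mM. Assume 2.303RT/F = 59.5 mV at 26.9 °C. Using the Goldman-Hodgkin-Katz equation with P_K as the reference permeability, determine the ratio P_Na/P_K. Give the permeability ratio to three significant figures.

Let α = P_Na/P_K. GHK: Vm = 59.5·log₁₀[(Kₒ + α·Naₒ)/(Kᵢ + α·Naᵢ)].
10^(Vm/59.5) = 10^(-71.0/59.5) = 0.06408
So 0.06408·(Kᵢ + α·Naᵢ) = Kₒ + α·Naₒ → α = (0.06408·115.0 − 4.27) / (139.0 − 0.06408·11.7)
α = (7.369 − 4.27) / (139.0 − 0.7497) = 3.099/138.3 = 0.02242

0.0224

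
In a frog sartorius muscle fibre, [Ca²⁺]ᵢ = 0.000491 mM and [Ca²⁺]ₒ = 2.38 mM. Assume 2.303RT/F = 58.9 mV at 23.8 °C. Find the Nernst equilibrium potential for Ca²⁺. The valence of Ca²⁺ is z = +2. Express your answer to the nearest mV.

E = (58.9/z) · log₁₀([Ca²⁺]_out/[Ca²⁺]_in) with z = +2.
= (58.9/2) · log₁₀(2.38/0.000491) = 29.45 · log₁₀(4847)
= 29.45 · (3.6855) = 108.54 mV

109 mV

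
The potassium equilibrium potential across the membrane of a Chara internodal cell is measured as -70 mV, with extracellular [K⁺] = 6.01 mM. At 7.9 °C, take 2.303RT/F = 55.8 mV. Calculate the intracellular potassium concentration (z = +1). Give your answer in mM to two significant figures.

Nernst: E = (55.8/1) · log₁₀([out]/[in]), so log₁₀([out]/[in]) = -70.0 × 1 / 55.8 = -1.2545.
[out]/[in] = 10^(-1.2545) = 0.05566.
[in] = 6.01 / 0.05566 = 108 mM.

110 mM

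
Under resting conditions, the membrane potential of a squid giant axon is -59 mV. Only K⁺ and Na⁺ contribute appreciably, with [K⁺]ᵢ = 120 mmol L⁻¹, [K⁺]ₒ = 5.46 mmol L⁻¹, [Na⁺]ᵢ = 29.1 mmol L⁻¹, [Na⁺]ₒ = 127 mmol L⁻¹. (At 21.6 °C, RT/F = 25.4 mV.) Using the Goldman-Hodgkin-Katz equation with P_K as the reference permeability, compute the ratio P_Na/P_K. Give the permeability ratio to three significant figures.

Let α = P_Na/P_K. GHK: Vm = 25.4·ln[(Kₒ + α·Naₒ)/(Kᵢ + α·Naᵢ)].
e^(Vm/25.4) = e^(-59.0/25.4) = 0.097995
So 0.097995·(Kᵢ + α·Naᵢ) = Kₒ + α·Naₒ → α = (0.097995·120.0 − 5.46) / (127.0 − 0.097995·29.1)
α = (11.76 − 5.46) / (127.0 − 2.852) = 6.299/124.1 = 0.05074

0.0507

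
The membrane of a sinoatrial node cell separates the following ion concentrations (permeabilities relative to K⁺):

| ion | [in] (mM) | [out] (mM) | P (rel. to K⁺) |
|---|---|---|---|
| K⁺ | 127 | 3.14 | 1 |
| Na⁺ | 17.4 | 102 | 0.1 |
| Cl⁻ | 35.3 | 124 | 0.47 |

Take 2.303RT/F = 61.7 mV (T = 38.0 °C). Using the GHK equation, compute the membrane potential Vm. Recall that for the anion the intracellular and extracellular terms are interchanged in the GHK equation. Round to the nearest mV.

Vm = 61.7 · log₁₀[(Σ P·[cation]ₒ + Σ P·[anion]ᵢ) / (Σ P·[cation]ᵢ + Σ P·[anion]ₒ)]
Numerator = 1×3.14 + 0.1×102 + 0.47×35.3 = 29.93
Denominator = 1×127 + 0.1×17.4 + 0.47×124 = 187
Vm = 61.7 · log₁₀(0.16004) = 61.7 × (-0.7958) = -49.10 mV

-49 mV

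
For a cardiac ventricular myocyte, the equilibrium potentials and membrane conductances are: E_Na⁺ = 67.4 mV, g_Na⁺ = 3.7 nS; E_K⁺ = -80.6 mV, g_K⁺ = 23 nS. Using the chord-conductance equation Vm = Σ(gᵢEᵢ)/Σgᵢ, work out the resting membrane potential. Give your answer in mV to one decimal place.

-60.1 mV

Σ gᵢEᵢ = 3.7·(67.4) + 23·(-80.6) = -1604.42
Σ gᵢ = 3.7 + 23 = 26.7
Vm = -1604.42 / 26.7 = -60.09 mV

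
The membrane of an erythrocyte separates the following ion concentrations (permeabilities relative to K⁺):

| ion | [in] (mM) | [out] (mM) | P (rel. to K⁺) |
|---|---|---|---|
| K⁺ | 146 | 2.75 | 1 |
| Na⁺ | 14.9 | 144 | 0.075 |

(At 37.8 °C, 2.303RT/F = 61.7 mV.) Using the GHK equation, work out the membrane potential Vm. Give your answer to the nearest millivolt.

Vm = 61.7 · log₁₀[(Σ P·[cation]ₒ + Σ P·[anion]ᵢ) / (Σ P·[cation]ᵢ + Σ P·[anion]ₒ)]
Numerator = 1×2.75 + 0.075×144 = 13.55
Denominator = 1×146 + 0.075×14.9 = 147.1
Vm = 61.7 · log₁₀(0.092103) = 61.7 × (-1.0357) = -63.90 mV

-64 mV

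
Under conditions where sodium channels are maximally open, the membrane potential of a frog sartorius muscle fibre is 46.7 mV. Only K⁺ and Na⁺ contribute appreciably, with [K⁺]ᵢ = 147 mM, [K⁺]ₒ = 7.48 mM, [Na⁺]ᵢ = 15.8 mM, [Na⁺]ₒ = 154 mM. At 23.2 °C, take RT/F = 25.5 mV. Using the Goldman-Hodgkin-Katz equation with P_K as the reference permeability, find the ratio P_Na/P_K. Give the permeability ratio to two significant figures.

Let α = P_Na/P_K. GHK: Vm = 25.5·ln[(Kₒ + α·Naₒ)/(Kᵢ + α·Naᵢ)].
e^(Vm/25.5) = e^(46.7/25.5) = 6.2424
So 6.2424·(Kᵢ + α·Naᵢ) = Kₒ + α·Naₒ → α = (6.2424·147.0 − 7.48) / (154.0 − 6.2424·15.8)
α = (917.6 − 7.48) / (154.0 − 98.63) = 910.2/55.37 = 16.44

16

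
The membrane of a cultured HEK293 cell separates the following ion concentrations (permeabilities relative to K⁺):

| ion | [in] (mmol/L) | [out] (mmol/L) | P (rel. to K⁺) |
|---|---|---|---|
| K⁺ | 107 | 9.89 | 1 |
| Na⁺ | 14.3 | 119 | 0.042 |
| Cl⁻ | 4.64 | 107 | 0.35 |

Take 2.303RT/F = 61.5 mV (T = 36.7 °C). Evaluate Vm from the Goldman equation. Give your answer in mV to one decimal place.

-58.0 mV

Vm = 61.5 · log₁₀[(Σ P·[cation]ₒ + Σ P·[anion]ᵢ) / (Σ P·[cation]ᵢ + Σ P·[anion]ₒ)]
Numerator = 1×9.89 + 0.042×119 + 0.35×4.64 = 16.51
Denominator = 1×107 + 0.042×14.3 + 0.35×107 = 145.1
Vm = 61.5 · log₁₀(0.11384) = 61.5 × (-0.9437) = -58.04 mV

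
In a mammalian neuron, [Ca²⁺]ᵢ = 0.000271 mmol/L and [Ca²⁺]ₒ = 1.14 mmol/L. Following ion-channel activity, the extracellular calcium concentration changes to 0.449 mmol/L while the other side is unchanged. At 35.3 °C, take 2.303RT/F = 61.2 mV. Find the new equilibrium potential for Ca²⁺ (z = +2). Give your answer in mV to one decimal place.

After the shift: [Ca²⁺]_out = 0.449, [Ca²⁺]_in = 0.000271 mmol/L.
E_new = (61.2/2)·log₁₀(0.449/0.000271) = 30.60 · (3.2193) = 98.51 mV

98.5 mV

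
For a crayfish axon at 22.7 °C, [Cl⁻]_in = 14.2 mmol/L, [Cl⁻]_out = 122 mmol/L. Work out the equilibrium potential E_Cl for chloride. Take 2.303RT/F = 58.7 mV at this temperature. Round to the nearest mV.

-55 mV

E = (58.7/z) · log₁₀([Cl⁻]_out/[Cl⁻]_in) with z = -1.
For an anion, dividing by z = -1 reverses the sign.
= (58.7/-1) · log₁₀(122/14.2) = -58.70 · log₁₀(8.592)
= -58.70 · (0.9341) = -54.83 mV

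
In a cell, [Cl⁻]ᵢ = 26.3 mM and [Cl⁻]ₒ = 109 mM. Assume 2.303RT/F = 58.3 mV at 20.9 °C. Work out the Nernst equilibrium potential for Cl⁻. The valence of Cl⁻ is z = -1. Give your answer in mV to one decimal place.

-36.0 mV

E = (58.3/z) · log₁₀([Cl⁻]_out/[Cl⁻]_in) with z = -1.
For an anion, dividing by z = -1 reverses the sign.
= (58.3/-1) · log₁₀(109/26.3) = -58.30 · log₁₀(4.144)
= -58.30 · (0.6175) = -36.00 mV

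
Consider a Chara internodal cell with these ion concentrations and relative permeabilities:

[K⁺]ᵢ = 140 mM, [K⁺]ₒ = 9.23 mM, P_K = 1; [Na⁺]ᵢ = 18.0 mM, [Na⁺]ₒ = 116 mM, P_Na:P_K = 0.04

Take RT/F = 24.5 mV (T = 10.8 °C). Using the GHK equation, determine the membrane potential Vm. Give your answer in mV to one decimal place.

-56.8 mV

Vm = 24.5 · ln[(Σ P·[cation]ₒ + Σ P·[anion]ᵢ) / (Σ P·[cation]ᵢ + Σ P·[anion]ₒ)]
Numerator = 1×9.23 + 0.04×116 = 13.87
Denominator = 1×140 + 0.04×18.0 = 140.7
Vm = 24.5 · ln(0.098565) = 24.5 × (-2.3170) = -56.77 mV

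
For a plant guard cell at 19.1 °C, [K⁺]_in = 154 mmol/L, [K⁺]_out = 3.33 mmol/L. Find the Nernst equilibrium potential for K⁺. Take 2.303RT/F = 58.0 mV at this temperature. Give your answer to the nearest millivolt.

-97 mV

E = (58.0/z) · log₁₀([K⁺]_out/[K⁺]_in) with z = +1.
= (58.0/1) · log₁₀(3.33/154) = 58.00 · log₁₀(0.02162)
= 58.00 · (-1.6651) = -96.57 mV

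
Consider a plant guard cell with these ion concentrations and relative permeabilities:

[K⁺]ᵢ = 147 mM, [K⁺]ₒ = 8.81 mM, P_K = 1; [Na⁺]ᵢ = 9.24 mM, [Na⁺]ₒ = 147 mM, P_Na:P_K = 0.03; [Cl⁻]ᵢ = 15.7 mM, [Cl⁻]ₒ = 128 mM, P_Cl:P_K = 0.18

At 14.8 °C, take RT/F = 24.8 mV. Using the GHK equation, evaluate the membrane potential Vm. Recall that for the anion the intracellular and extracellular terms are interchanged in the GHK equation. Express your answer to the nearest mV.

-59 mV

Vm = 24.8 · ln[(Σ P·[cation]ₒ + Σ P·[anion]ᵢ) / (Σ P·[cation]ᵢ + Σ P·[anion]ₒ)]
Numerator = 1×8.81 + 0.03×147 + 0.18×15.7 = 16.05
Denominator = 1×147 + 0.03×9.24 + 0.18×128 = 170.3
Vm = 24.8 · ln(0.094212) = 24.8 × (-2.3622) = -58.58 mV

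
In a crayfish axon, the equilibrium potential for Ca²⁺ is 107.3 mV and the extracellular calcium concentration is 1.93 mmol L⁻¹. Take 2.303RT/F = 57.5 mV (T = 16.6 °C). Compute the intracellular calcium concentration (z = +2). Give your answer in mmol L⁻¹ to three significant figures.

0.000358 mmol L⁻¹

Nernst: E = (57.5/2) · log₁₀([out]/[in]), so log₁₀([out]/[in]) = 107.3 × 2 / 57.5 = 3.7322.
[out]/[in] = 10^(3.7322) = 5397.
[in] = 1.93 / 5397 = 0.0003576 mmol L⁻¹.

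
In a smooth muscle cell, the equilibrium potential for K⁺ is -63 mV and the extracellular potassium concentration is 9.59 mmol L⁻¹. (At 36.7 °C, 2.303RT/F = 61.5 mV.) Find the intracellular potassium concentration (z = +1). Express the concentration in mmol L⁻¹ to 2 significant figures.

Nernst: E = (61.5/1) · log₁₀([out]/[in]), so log₁₀([out]/[in]) = -63.0 × 1 / 61.5 = -1.0244.
[out]/[in] = 10^(-1.0244) = 0.09454.
[in] = 9.59 / 0.09454 = 101.4 mmol L⁻¹.

100 mmol L⁻¹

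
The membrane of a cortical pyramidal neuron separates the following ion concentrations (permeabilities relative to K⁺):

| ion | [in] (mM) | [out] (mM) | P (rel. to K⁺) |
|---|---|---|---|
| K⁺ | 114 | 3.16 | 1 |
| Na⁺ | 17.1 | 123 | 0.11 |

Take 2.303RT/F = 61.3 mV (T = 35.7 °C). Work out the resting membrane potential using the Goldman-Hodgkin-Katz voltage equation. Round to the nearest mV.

-52 mV

Vm = 61.3 · log₁₀[(Σ P·[cation]ₒ + Σ P·[anion]ᵢ) / (Σ P·[cation]ᵢ + Σ P·[anion]ₒ)]
Numerator = 1×3.16 + 0.11×123 = 16.69
Denominator = 1×114 + 0.11×17.1 = 115.9
Vm = 61.3 · log₁₀(0.14403) = 61.3 × (-0.8416) = -51.59 mV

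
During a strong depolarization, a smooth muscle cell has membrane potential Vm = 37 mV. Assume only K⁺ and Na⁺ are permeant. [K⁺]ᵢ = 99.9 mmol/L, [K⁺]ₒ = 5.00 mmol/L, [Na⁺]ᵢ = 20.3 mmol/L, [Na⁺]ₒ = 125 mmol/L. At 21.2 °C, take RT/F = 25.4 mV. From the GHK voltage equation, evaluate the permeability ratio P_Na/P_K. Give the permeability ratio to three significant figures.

11.2

Let α = P_Na/P_K. GHK: Vm = 25.4·ln[(Kₒ + α·Naₒ)/(Kᵢ + α·Naᵢ)].
e^(Vm/25.4) = e^(37.0/25.4) = 4.2917
So 4.2917·(Kᵢ + α·Naᵢ) = Kₒ + α·Naₒ → α = (4.2917·99.9 − 5.0) / (125.0 − 4.2917·20.3)
α = (428.7 − 5.0) / (125.0 − 87.12) = 423.7/37.88 = 11.19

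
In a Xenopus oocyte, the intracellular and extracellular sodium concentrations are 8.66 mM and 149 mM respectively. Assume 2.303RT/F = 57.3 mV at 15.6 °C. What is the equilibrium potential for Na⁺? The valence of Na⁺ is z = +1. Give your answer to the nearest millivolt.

E = (57.3/z) · log₁₀([Na⁺]_out/[Na⁺]_in) with z = +1.
= (57.3/1) · log₁₀(149/8.66) = 57.30 · log₁₀(17.21)
= 57.30 · (1.2357) = 70.80 mV

71 mV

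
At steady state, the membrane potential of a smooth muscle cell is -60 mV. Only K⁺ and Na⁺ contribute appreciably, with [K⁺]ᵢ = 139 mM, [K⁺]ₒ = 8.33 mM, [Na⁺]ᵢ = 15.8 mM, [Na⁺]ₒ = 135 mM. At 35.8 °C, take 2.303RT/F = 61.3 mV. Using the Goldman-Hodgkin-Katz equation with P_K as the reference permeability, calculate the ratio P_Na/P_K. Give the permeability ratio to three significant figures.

Let α = P_Na/P_K. GHK: Vm = 61.3·log₁₀[(Kₒ + α·Naₒ)/(Kᵢ + α·Naᵢ)].
10^(Vm/61.3) = 10^(-60.0/61.3) = 0.105
So 0.105·(Kᵢ + α·Naᵢ) = Kₒ + α·Naₒ → α = (0.105·139.0 − 8.33) / (135.0 − 0.105·15.8)
α = (14.6 − 8.33) / (135.0 − 1.659) = 6.266/133.3 = 0.04699

0.0470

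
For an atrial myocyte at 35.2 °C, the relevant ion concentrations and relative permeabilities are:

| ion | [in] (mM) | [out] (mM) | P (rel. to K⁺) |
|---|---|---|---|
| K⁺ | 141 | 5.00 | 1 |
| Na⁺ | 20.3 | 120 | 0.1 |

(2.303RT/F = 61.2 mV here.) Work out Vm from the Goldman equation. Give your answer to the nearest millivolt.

-57 mV

Vm = 61.2 · log₁₀[(Σ P·[cation]ₒ + Σ P·[anion]ᵢ) / (Σ P·[cation]ᵢ + Σ P·[anion]ₒ)]
Numerator = 1×5.00 + 0.1×120 = 17
Denominator = 1×141 + 0.1×20.3 = 143
Vm = 61.2 · log₁₀(0.11886) = 61.2 × (-0.9250) = -56.61 mV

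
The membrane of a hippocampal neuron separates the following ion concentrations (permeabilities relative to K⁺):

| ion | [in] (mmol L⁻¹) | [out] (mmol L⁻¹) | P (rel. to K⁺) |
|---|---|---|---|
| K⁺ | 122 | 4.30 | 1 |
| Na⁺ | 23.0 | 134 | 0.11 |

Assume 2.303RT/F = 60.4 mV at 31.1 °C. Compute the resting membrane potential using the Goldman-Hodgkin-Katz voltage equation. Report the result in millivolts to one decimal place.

-49.3 mV

Vm = 60.4 · log₁₀[(Σ P·[cation]ₒ + Σ P·[anion]ᵢ) / (Σ P·[cation]ᵢ + Σ P·[anion]ₒ)]
Numerator = 1×4.30 + 0.11×134 = 19.04
Denominator = 1×122 + 0.11×23.0 = 124.5
Vm = 60.4 · log₁₀(0.15289) = 60.4 × (-0.8156) = -49.26 mV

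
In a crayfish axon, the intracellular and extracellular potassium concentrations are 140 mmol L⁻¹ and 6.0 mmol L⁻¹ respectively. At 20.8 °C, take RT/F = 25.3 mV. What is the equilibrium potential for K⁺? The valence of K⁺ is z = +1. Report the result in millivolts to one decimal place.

-79.7 mV

E = (25.3/z) · ln([K⁺]_out/[K⁺]_in) with z = +1.
= (25.3/1) · ln(6.0/140) = 25.30 · ln(0.04286)
= 25.30 · (-3.1499) = -79.69 mV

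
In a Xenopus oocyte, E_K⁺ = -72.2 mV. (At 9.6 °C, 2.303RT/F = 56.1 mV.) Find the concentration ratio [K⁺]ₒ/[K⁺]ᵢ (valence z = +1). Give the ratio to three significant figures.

0.0516

log₁₀([out]/[in]) = E·z/(56.1) = -72.2 × 1 / 56.1 = -1.2870
[out]/[in] = 10^(-1.2870) = 0.05164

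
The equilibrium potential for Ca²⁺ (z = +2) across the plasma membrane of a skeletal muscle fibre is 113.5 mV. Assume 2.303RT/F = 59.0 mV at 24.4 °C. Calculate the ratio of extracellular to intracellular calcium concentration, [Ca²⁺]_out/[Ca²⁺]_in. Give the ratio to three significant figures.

7040

log₁₀([out]/[in]) = E·z/(59.0) = 113.5 × 2 / 59.0 = 3.8475
[out]/[in] = 10^(3.8475) = 7038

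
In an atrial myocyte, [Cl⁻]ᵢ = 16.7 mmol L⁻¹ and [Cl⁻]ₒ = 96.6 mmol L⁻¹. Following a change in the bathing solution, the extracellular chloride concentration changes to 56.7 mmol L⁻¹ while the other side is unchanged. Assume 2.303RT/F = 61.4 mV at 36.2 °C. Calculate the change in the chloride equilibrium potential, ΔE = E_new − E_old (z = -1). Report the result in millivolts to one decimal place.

14.2 mV

E_old = (61.4/-1)·log₁₀(96.6/16.7) = -46.80 mV
E_new = (61.4/-1)·log₁₀(56.7/16.7) = -32.60 mV
ΔE = -32.60 − (-46.80) = 14.21 mV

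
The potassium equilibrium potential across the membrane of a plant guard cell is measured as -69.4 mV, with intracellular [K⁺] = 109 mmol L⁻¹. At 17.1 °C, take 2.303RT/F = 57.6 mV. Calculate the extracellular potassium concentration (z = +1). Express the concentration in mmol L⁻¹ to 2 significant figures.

6.8 mmol L⁻¹

Nernst: E = (57.6/1) · log₁₀([out]/[in]), so log₁₀([out]/[in]) = -69.4 × 1 / 57.6 = -1.2049.
[out]/[in] = 10^(-1.2049) = 0.06239.
[out] = 0.06239 × 109 = 6.801 mmol L⁻¹.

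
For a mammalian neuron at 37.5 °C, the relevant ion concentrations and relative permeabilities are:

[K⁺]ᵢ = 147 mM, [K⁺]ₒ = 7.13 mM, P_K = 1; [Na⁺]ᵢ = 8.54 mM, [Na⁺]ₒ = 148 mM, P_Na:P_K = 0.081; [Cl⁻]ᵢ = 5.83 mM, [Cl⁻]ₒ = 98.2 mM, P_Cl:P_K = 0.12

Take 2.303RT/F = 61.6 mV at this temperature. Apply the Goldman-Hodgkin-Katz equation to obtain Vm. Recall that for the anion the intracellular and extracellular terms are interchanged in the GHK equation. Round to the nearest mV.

Vm = 61.6 · log₁₀[(Σ P·[cation]ₒ + Σ P·[anion]ᵢ) / (Σ P·[cation]ᵢ + Σ P·[anion]ₒ)]
Numerator = 1×7.13 + 0.081×148 + 0.12×5.83 = 19.82
Denominator = 1×147 + 0.081×8.54 + 0.12×98.2 = 159.5
Vm = 61.6 · log₁₀(0.12427) = 61.6 × (-0.9056) = -55.79 mV

-56 mV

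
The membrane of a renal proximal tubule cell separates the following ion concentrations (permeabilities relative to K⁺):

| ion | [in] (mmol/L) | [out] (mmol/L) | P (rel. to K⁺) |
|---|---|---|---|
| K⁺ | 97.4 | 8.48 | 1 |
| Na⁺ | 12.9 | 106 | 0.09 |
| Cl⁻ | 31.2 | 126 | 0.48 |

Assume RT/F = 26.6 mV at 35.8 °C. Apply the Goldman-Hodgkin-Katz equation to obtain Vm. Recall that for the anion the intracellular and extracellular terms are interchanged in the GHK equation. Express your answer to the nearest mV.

-42 mV

Vm = 26.6 · ln[(Σ P·[cation]ₒ + Σ P·[anion]ᵢ) / (Σ P·[cation]ᵢ + Σ P·[anion]ₒ)]
Numerator = 1×8.48 + 0.09×106 + 0.48×31.2 = 33
Denominator = 1×97.4 + 0.09×12.9 + 0.48×126 = 159
Vm = 26.6 · ln(0.20747) = 26.6 × (-1.5728) = -41.84 mV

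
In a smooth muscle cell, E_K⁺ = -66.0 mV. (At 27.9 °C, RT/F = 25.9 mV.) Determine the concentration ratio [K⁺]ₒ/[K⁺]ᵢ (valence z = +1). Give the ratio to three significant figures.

0.0782

ln([out]/[in]) = E·z/(25.9) = -66.0 × 1 / 25.9 = -2.5483
[out]/[in] = e^(-2.5483) = 0.07822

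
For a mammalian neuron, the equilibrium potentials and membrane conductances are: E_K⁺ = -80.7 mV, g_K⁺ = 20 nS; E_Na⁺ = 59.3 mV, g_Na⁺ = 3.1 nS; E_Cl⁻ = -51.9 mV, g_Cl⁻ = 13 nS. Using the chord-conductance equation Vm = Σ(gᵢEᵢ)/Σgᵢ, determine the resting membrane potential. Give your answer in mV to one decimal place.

-58.3 mV

Σ gᵢEᵢ = 20·(-80.7) + 3.1·(59.3) + 13·(-51.9) = -2104.87
Σ gᵢ = 20 + 3.1 + 13 = 36.1
Vm = -2104.87 / 36.1 = -58.31 mV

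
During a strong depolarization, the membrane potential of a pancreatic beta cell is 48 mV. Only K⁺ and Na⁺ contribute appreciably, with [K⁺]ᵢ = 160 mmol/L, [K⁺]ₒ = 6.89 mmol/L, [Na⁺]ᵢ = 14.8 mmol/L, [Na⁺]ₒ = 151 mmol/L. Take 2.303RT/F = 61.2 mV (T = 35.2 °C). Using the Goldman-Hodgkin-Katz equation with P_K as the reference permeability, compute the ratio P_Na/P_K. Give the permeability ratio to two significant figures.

Let α = P_Na/P_K. GHK: Vm = 61.2·log₁₀[(Kₒ + α·Naₒ)/(Kᵢ + α·Naᵢ)].
10^(Vm/61.2) = 10^(48.0/61.2) = 6.0857
So 6.0857·(Kᵢ + α·Naᵢ) = Kₒ + α·Naₒ → α = (6.0857·160.0 − 6.89) / (151.0 − 6.0857·14.8)
α = (973.7 − 6.89) / (151.0 − 90.07) = 966.8/60.93 = 15.87

16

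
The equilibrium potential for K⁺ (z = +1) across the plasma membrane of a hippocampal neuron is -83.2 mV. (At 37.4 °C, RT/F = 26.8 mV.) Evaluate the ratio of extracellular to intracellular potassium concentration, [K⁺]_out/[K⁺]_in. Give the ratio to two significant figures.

0.045

ln([out]/[in]) = E·z/(26.8) = -83.2 × 1 / 26.8 = -3.1045
[out]/[in] = e^(-3.1045) = 0.04485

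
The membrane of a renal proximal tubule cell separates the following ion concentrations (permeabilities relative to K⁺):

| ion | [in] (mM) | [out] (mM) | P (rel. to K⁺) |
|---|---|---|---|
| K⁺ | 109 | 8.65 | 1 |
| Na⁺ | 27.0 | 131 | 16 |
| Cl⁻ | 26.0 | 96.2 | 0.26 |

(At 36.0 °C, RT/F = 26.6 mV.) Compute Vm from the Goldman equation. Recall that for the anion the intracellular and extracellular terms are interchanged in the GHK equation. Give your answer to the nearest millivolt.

Vm = 26.6 · ln[(Σ P·[cation]ₒ + Σ P·[anion]ᵢ) / (Σ P·[cation]ᵢ + Σ P·[anion]ₒ)]
Numerator = 1×8.65 + 16×131 + 0.26×26.0 = 2111
Denominator = 1×109 + 16×27.0 + 0.26×96.2 = 566
Vm = 26.6 · ln(3.7303) = 26.6 × (1.3165) = 35.02 mV

35 mV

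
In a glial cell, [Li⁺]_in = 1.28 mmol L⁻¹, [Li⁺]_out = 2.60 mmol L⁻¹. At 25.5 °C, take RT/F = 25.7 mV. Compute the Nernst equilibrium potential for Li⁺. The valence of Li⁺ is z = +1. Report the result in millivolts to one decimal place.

18.2 mV

E = (25.7/z) · ln([Li⁺]_out/[Li⁺]_in) with z = +1.
= (25.7/1) · ln(2.60/1.28) = 25.70 · ln(2.031)
= 25.70 · (0.7087) = 18.21 mV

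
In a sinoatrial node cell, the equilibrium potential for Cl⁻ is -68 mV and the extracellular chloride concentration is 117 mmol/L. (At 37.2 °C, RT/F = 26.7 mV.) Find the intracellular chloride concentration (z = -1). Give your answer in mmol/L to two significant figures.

Nernst: E = (26.7/-1) · ln([out]/[in]), so ln([out]/[in]) = -68.0 × -1 / 26.7 = 2.5468.
[out]/[in] = e^(2.5468) = 12.77.
[in] = 117 / 12.77 = 9.165 mmol/L.

9.2 mmol/L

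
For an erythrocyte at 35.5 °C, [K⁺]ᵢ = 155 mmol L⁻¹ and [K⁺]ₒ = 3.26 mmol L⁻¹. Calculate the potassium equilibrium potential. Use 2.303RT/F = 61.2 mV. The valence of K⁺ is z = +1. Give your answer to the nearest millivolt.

E = (61.2/z) · log₁₀([K⁺]_out/[K⁺]_in) with z = +1.
= (61.2/1) · log₁₀(3.26/155) = 61.20 · log₁₀(0.02103)
= 61.20 · (-1.6771) = -102.64 mV

-103 mV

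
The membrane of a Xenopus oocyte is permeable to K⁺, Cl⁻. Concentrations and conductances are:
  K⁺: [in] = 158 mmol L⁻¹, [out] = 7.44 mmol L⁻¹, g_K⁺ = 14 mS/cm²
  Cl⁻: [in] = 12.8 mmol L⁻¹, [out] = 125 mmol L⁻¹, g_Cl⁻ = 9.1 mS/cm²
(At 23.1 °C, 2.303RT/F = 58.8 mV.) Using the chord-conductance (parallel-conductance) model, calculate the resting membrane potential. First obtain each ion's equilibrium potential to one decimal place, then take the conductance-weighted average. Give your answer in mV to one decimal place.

-70.2 mV

E_K⁺ = (58.8/1)·log₁₀(7.44/158) = -78.0 mV
E_Cl⁻ = (58.8/-1)·log₁₀(125/12.8) = -58.2 mV
Vm = (Σ gᵢEᵢ)/(Σ gᵢ) = (14·-78.0 + 9.1·-58.2) / (14 + 9.1)
= -1621.62 / 23.1 = -70.20 mV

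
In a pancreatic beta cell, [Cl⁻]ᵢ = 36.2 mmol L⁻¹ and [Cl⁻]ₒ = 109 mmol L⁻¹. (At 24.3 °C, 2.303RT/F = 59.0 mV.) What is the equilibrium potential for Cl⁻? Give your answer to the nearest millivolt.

-28 mV

E = (59.0/z) · log₁₀([Cl⁻]_out/[Cl⁻]_in) with z = -1.
For an anion, dividing by z = -1 reverses the sign.
= (59.0/-1) · log₁₀(109/36.2) = -59.00 · log₁₀(3.011)
= -59.00 · (0.4787) = -28.24 mV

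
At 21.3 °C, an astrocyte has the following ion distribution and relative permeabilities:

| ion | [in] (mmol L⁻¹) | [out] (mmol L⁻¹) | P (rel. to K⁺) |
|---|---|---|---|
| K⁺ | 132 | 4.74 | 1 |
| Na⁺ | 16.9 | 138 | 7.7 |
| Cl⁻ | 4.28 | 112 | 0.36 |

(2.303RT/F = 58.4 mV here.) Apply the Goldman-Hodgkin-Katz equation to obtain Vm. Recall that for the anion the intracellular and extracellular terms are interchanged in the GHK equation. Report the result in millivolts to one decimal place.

Vm = 58.4 · log₁₀[(Σ P·[cation]ₒ + Σ P·[anion]ᵢ) / (Σ P·[cation]ᵢ + Σ P·[anion]ₒ)]
Numerator = 1×4.74 + 7.7×138 + 0.36×4.28 = 1069
Denominator = 1×132 + 7.7×16.9 + 0.36×112 = 302.4
Vm = 58.4 · log₁₀(3.5341) = 58.4 × (0.5483) = 32.02 mV

32.0 mV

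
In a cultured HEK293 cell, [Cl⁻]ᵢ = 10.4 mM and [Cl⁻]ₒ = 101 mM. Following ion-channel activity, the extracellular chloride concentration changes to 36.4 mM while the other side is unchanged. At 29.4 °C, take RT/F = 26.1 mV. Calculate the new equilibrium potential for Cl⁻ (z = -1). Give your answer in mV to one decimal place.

-32.7 mV

After the shift: [Cl⁻]_out = 36.4, [Cl⁻]_in = 10.4 mM.
E_new = (26.1/-1)·ln(36.4/10.4) = -26.10 · (1.2528) = -32.70 mV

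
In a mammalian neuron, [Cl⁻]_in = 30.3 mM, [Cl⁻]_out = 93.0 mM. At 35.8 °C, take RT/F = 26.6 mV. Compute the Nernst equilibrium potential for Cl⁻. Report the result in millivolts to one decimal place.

E = (26.6/z) · ln([Cl⁻]_out/[Cl⁻]_in) with z = -1.
For an anion, dividing by z = -1 reverses the sign.
= (26.6/-1) · ln(93.0/30.3) = -26.60 · ln(3.069)
= -26.60 · (1.1215) = -29.83 mV

-29.8 mV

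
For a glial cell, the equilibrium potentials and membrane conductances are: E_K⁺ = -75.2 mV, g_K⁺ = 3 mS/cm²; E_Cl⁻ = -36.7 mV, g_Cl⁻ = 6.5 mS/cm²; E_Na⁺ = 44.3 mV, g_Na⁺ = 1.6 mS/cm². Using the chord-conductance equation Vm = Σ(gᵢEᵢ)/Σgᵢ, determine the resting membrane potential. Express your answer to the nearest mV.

-35 mV

Σ gᵢEᵢ = 3·(-75.2) + 6.5·(-36.7) + 1.6·(44.3) = -393.27
Σ gᵢ = 3 + 6.5 + 1.6 = 11.1
Vm = -393.27 / 11.1 = -35.43 mV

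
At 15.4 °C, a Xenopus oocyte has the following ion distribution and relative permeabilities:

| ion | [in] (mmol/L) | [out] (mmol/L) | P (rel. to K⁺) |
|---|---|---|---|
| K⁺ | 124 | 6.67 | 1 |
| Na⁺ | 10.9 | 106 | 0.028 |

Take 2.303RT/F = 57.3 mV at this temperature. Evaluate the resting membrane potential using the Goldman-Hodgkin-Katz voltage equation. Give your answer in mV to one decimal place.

-63.6 mV

Vm = 57.3 · log₁₀[(Σ P·[cation]ₒ + Σ P·[anion]ᵢ) / (Σ P·[cation]ᵢ + Σ P·[anion]ₒ)]
Numerator = 1×6.67 + 0.028×106 = 9.638
Denominator = 1×124 + 0.028×10.9 = 124.3
Vm = 57.3 · log₁₀(0.077535) = 57.3 × (-1.1105) = -63.63 mV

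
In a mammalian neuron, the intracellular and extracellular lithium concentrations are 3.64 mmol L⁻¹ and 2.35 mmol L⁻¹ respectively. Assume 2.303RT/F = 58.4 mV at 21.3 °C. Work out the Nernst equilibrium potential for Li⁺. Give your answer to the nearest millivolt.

E = (58.4/z) · log₁₀([Li⁺]_out/[Li⁺]_in) with z = +1.
= (58.4/1) · log₁₀(2.35/3.64) = 58.40 · log₁₀(0.6456)
= 58.40 · (-0.1900) = -11.10 mV

-11 mV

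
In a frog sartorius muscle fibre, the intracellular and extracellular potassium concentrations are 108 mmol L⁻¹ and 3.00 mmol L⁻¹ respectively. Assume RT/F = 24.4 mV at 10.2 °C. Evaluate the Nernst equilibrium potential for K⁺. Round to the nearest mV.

-87 mV

E = (24.4/z) · ln([K⁺]_out/[K⁺]_in) with z = +1.
= (24.4/1) · ln(3.00/108) = 24.40 · ln(0.02778)
= 24.40 · (-3.5835) = -87.44 mV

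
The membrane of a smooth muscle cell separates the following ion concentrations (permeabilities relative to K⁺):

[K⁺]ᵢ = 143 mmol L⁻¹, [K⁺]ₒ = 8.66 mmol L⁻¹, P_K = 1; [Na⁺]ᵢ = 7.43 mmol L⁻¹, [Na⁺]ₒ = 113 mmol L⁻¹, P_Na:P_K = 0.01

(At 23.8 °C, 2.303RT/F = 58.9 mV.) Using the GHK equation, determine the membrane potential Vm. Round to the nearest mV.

Vm = 58.9 · log₁₀[(Σ P·[cation]ₒ + Σ P·[anion]ᵢ) / (Σ P·[cation]ᵢ + Σ P·[anion]ₒ)]
Numerator = 1×8.66 + 0.01×113 = 9.79
Denominator = 1×143 + 0.01×7.43 = 143.1
Vm = 58.9 · log₁₀(0.068426) = 58.9 × (-1.1648) = -68.61 mV

-69 mV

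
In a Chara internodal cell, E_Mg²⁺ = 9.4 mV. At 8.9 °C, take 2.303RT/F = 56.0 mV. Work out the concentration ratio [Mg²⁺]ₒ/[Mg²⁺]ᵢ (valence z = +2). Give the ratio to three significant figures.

2.17

log₁₀([out]/[in]) = E·z/(56.0) = 9.4 × 2 / 56.0 = 0.3357
[out]/[in] = 10^(0.3357) = 2.166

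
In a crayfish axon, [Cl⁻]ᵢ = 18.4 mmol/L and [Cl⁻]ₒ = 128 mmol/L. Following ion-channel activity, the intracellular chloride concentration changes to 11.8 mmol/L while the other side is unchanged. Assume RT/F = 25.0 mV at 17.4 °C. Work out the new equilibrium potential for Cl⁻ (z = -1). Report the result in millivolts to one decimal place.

After the shift: [Cl⁻]_out = 128, [Cl⁻]_in = 11.8 mmol/L.
E_new = (25.0/-1)·ln(128/11.8) = -25.00 · (2.3839) = -59.60 mV

-59.6 mV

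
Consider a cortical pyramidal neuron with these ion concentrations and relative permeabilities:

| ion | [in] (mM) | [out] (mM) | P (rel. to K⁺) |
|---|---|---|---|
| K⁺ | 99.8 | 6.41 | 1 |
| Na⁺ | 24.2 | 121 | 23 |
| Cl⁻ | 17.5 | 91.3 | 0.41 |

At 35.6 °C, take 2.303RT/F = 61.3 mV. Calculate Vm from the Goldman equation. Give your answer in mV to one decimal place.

Vm = 61.3 · log₁₀[(Σ P·[cation]ₒ + Σ P·[anion]ᵢ) / (Σ P·[cation]ᵢ + Σ P·[anion]ₒ)]
Numerator = 1×6.41 + 23×121 + 0.41×17.5 = 2797
Denominator = 1×99.8 + 23×24.2 + 0.41×91.3 = 693.8
Vm = 61.3 · log₁₀(4.0306) = 61.3 × (0.6054) = 37.11 mV

37.1 mV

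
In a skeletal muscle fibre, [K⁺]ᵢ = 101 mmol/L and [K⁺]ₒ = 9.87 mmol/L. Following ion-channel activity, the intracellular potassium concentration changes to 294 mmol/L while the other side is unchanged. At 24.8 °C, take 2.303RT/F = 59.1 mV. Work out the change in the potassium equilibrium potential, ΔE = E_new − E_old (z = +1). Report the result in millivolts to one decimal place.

-27.4 mV

E_old = (59.1/1)·log₁₀(9.87/101) = -59.69 mV
E_new = (59.1/1)·log₁₀(9.87/294) = -87.12 mV
ΔE = -87.12 − (-59.69) = -27.42 mV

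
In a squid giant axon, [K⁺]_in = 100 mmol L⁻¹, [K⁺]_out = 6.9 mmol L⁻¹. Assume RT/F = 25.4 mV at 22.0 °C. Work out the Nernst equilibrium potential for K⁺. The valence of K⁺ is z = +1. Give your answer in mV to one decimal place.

E = (25.4/z) · ln([K⁺]_out/[K⁺]_in) with z = +1.
= (25.4/1) · ln(6.9/100) = 25.40 · ln(0.069)
= 25.40 · (-2.6736) = -67.91 mV

-67.9 mV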